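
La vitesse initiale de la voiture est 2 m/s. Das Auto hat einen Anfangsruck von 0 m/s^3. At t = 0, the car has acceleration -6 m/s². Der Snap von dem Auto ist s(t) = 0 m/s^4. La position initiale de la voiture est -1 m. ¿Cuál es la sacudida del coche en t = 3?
Necesitamos integrar nuestra ecuación del snap s(t) = 0 1 vez. La antiderivada del snap es la sacudida. Usando j(0) = 0, obtenemos j(t) = 0. Usando j(t) = 0 y sustituyendo t = 3, encontramos j = 0.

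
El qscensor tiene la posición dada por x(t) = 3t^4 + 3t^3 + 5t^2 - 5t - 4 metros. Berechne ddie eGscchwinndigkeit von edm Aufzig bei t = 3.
Wir müssen unsere Gleichung für die Position x(t) = 3·t^4 + 3·t^3 + 5·t^2 - 5·t - 4 1-mal ableiten. Mit d/dt von x(t) finden wir v(t) = 12·t^3 + 9·t^2 + 10·t - 5. Mit v(t) = 12·t^3 + 9·t^2 + 10·t - 5 und Einsetzen von t = 3, finden wir v = 430.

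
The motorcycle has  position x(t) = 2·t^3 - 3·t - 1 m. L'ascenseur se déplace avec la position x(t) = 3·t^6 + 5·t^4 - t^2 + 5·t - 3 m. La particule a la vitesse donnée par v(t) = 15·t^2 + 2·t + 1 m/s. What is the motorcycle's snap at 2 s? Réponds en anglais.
To solve this, we need to take 4 derivatives of our position equation x(t) = 2·t^3 - 3·t - 1. Differentiating position, we get velocity: v(t) = 6·t^2 - 3. The derivative of velocity gives acceleration: a(t) = 12·t. Differentiating acceleration, we get jerk: j(t) = 12. The derivative of jerk gives snap: s(t) = 0. We have snap s(t) = 0. Substituting t = 2: s(2) = 0.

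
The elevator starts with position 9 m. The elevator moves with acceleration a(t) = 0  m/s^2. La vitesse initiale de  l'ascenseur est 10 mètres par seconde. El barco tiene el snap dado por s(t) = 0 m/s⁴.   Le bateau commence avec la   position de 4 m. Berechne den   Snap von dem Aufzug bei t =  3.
Wir müssen unsere Gleichung für die Beschleunigung a(t) = 0 2-mal ableiten. Die Ableitung von der Beschleunigung ergibt den Ruck: j(t) = 0. Durch Ableiten von dem Ruck erhalten wir den Snap: s(t) = 0. Mit s(t) = 0 und Einsetzen von t = 3, finden wir s = 0.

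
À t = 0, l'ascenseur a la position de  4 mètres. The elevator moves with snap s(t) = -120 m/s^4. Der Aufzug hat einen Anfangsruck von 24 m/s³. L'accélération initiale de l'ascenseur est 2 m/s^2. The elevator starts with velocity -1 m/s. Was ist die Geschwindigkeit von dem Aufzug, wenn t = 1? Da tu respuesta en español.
Partiendo del snap s(t) = -120, tomamos 3 antiderivadas. Integrando el snap y usando la condición inicial j(0) = 24, obtenemos j(t) = 24 - 120·t. La antiderivada de la sacudida es la aceleración. Usando a(0) = 2, obtenemos a(t) = -60·t^2 + 24·t + 2. La integral de la aceleración es la velocidad. Usando v(0) = -1, obtenemos v(t) = -20·t^3 + 12·t^2 + 2·t - 1. De la ecuación de la velocidad v(t) = -20·t^3 + 12·t^2 + 2·t - 1, sustituimos t = 1 para obtener v = -7.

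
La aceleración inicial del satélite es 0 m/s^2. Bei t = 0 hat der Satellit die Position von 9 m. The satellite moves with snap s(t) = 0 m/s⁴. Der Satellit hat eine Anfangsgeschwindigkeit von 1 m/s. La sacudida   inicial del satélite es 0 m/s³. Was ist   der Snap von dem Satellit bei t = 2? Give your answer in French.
De l'équation du snap s(t) = 0, nous substituons t = 2 pour obtenir s = 0.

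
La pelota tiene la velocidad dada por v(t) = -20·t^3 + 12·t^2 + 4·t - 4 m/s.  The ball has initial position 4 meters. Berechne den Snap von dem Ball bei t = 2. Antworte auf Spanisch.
Para resolver esto, necesitamos tomar 3 derivadas de nuestra ecuación de la velocidad v(t) = -20·t^3 + 12·t^2 + 4·t - 4. Tomando d/dt de v(t), encontramos a(t) = -60·t^2 + 24·t + 4. Tomando d/dt de a(t), encontramos j(t) = 24 - 120·t. Derivando la sacudida, obtenemos el snap: s(t) = -120. Usando s(t) = -120 y sustituyendo t = 2, encontramos s = -120.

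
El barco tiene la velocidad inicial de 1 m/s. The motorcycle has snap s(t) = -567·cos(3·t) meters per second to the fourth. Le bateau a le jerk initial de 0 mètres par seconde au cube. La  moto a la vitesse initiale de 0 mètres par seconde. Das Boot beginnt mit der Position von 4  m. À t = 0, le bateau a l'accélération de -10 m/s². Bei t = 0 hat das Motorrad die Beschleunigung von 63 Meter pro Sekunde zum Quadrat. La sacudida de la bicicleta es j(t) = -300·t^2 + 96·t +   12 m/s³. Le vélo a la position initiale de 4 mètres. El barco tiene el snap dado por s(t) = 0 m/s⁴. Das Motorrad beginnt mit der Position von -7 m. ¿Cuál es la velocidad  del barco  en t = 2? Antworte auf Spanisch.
Partiendo del snap s(t) = 0, tomamos 3 antiderivadas. Tomando ∫s(t)dt y aplicando j(0) = 0, encontramos j(t) = 0. La antiderivada de la sacudida, con a(0) = -10, da la aceleración: a(t) = -10. La integral de la aceleración, con v(0) = 1, da la velocidad: v(t) = 1 - 10·t. Tenemos la velocidad v(t) = 1 - 10·t. Sustituyendo t = 2: v(2) = -19.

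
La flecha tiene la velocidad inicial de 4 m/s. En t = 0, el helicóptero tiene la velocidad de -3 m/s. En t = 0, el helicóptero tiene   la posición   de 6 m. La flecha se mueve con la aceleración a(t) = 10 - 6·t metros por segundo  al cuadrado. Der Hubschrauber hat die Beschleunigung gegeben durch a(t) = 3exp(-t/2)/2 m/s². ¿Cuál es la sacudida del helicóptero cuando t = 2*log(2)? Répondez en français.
Nous devons dériver notre équation de l'accélération a(t) = 3·exp(-t/2)/2 1 fois. En prenant d/dt de a(t), nous trouvons j(t) = -3·exp(-t/2)/4. Nous avons le jerk j(t) = -3·exp(-t/2)/4. En substituant t = 2*log(2): j(2*log(2)) = -3/8.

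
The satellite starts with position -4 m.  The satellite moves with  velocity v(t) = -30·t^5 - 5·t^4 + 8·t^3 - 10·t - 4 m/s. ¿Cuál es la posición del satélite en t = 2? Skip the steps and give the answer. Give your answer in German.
Die Antwort ist -352.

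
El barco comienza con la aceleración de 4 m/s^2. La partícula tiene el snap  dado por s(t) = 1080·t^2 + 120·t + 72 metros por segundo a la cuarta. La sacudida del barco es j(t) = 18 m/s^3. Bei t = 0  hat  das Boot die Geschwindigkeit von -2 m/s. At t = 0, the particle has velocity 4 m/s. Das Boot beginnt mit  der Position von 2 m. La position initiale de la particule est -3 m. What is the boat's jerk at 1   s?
We have jerk j(t) = 18. Substituting t = 1: j(1) = 18.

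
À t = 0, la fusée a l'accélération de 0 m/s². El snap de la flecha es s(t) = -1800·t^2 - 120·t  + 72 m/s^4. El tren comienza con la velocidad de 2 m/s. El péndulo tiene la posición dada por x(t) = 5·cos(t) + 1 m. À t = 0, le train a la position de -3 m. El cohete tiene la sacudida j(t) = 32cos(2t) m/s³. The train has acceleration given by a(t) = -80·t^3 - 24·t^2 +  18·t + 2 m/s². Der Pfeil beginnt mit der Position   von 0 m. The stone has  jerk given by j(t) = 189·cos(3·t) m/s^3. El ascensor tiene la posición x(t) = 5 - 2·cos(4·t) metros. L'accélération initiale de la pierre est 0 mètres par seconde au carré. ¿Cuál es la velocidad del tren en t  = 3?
Necesitamos integrar nuestra ecuación de la aceleración a(t) = -80·t^3 - 24·t^2 + 18·t + 2 1 vez. La antiderivada de la aceleración, con v(0) = 2, da la velocidad: v(t) = -20·t^4 - 8·t^3 + 9·t^2 + 2·t + 2. Tenemos la velocidad v(t) = -20·t^4 - 8·t^3 + 9·t^2 + 2·t + 2. Sustituyendo t = 3: v(3) = -1747.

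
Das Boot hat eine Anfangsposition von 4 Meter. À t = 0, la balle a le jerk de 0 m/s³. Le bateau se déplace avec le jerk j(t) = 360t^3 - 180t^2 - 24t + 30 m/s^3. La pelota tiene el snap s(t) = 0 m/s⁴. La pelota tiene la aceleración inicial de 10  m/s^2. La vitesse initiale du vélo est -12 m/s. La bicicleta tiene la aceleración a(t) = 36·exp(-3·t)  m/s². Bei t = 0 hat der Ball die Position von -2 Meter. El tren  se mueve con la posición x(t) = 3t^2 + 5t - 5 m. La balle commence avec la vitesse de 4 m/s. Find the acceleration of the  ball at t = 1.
To solve this, we need to take 2 integrals of our snap equation s(t) = 0. Taking ∫s(t)dt and applying j(0) = 0, we find j(t) = 0. The antiderivative of jerk is acceleration. Using a(0) = 10, we get a(t) = 10. We have acceleration a(t) = 10. Substituting t = 1: a(1) = 10.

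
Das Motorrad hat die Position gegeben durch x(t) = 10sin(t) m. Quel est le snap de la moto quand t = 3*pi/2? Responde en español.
Para resolver esto, necesitamos tomar 4 derivadas de nuestra ecuación de la posición x(t) = 10·sin(t). Derivando la posición, obtenemos la velocidad: v(t) = 10·cos(t). Derivando la velocidad, obtenemos la aceleración: a(t) = -10·sin(t). La derivada de la aceleración da la sacudida: j(t) = -10·cos(t). Tomando d/dt de j(t), encontramos s(t) = 10·sin(t). Tenemos el snap s(t) = 10·sin(t). Sustituyendo t = 3*pi/2: s(3*pi/2) = -10.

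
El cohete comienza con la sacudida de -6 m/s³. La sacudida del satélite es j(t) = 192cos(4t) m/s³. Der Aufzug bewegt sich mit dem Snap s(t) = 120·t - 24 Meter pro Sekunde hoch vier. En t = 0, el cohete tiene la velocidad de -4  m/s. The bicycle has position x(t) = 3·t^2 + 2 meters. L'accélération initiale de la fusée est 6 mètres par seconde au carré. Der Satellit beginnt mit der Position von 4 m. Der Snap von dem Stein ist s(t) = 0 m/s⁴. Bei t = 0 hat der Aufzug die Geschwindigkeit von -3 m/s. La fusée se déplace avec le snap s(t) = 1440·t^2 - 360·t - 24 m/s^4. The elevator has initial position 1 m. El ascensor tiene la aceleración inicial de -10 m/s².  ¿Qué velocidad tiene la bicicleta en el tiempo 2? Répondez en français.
Pour résoudre ceci, nous devons prendre 1 dérivée de notre équation de la position x(t) = 3·t^2 + 2. En prenant d/dt de x(t), nous trouvons v(t) = 6·t. En utilisant v(t) = 6·t et en substituant t = 2, nous trouvons v = 12.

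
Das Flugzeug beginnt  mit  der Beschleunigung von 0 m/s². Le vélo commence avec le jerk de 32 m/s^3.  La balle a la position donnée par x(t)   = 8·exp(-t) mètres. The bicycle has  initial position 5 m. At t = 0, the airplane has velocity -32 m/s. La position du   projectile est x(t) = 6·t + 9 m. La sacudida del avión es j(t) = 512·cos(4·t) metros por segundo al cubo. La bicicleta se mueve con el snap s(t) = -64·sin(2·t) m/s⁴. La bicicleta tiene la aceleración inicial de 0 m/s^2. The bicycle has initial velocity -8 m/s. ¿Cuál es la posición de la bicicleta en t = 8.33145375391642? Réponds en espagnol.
Para resolver esto, necesitamos tomar 4 integrales de nuestra ecuación del snap s(t) = -64·sin(2·t). Integrando el snap y usando la condición inicial j(0) = 32, obtenemos j(t) = 32·cos(2·t). La antiderivada de la sacudida, con a(0) = 0, da la aceleración: a(t) = 16·sin(2·t). La antiderivada de la aceleración, con v(0) = -8, da la velocidad: v(t) = -8·cos(2·t). Integrando la velocidad y usando la condición inicial x(0) = 5, obtenemos x(t) = 5 - 4·sin(2·t). Usando x(t) = 5 - 4·sin(2·t) y sustituyendo t = 8.33145375391642, encontramos x = 8.26512612658100.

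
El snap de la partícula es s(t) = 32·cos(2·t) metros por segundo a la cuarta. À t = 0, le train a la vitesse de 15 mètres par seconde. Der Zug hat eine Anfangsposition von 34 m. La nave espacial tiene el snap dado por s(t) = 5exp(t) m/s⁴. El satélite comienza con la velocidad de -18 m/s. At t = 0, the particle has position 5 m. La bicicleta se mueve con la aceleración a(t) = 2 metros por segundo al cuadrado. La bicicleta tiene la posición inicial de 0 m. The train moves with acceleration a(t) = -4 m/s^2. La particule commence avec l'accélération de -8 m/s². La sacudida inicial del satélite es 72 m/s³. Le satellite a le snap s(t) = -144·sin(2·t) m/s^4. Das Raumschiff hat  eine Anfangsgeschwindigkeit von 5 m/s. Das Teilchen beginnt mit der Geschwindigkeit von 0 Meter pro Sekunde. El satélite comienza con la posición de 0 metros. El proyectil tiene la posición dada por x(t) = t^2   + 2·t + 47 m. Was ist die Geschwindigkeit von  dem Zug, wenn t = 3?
Ausgehend von der Beschleunigung a(t) = -4, nehmen wir 1 Stammfunktion. Durch Integration von der Beschleunigung und Verwendung der Anfangsbedingung v(0) = 15, erhalten wir v(t) = 15 - 4·t. Aus der Gleichung für die Geschwindigkeit v(t) = 15 - 4·t, setzen wir t = 3 ein und erhalten v = 3.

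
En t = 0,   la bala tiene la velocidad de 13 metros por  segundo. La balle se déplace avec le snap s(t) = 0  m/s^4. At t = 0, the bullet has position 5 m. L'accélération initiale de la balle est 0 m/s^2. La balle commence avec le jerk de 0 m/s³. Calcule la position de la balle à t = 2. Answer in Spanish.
Partiendo del snap s(t) = 0, tomamos 4 integrales. Integrando el snap y usando la condición inicial j(0) = 0, obtenemos j(t) = 0. La integral de la sacudida, con a(0) = 0, da la aceleración: a(t) = 0. Integrando la aceleración y usando la condición inicial v(0) = 13, obtenemos v(t) = 13. Tomando ∫v(t)dt y aplicando x(0) = 5, encontramos x(t) = 13·t + 5. Usando x(t) = 13·t + 5 y sustituyendo t = 2, encontramos x = 31.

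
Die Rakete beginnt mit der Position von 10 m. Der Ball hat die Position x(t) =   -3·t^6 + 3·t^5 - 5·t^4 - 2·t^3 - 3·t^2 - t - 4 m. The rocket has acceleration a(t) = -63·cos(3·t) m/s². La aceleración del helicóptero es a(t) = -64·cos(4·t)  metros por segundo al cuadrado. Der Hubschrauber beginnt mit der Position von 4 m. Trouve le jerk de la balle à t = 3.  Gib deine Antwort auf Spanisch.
Debemos derivar nuestra ecuación de la posición x(t) = -3·t^6 + 3·t^5 - 5·t^4 - 2·t^3 - 3·t^2 - t - 4 3 veces. La derivada de la posición da la velocidad: v(t) = -18·t^5 + 15·t^4 - 20·t^3 - 6·t^2 - 6·t - 1. Derivando la velocidad, obtenemos la aceleración: a(t) = -90·t^4 + 60·t^3 - 60·t^2 - 12·t - 6. La derivada de la aceleración da la sacudida: j(t) = -360·t^3 + 180·t^2 - 120·t - 12. Usando j(t) = -360·t^3 + 180·t^2 - 120·t - 12 y sustituyendo t = 3, encontramos j = -8472.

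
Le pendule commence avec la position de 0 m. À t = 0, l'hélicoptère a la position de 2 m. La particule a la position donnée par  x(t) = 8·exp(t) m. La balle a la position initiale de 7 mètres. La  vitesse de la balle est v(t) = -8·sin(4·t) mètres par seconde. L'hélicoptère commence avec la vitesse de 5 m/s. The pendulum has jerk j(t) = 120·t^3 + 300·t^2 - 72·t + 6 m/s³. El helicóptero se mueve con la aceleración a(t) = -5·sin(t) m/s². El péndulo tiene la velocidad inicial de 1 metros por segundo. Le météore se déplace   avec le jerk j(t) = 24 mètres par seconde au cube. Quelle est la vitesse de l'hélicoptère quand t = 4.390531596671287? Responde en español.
Necesitamos integrar nuestra ecuación de la aceleración a(t) = -5·sin(t) 1 vez. Integrando la aceleración y usando la condición inicial v(0) = 5, obtenemos v(t) = 5·cos(t). Usando v(t) = 5·cos(t) y sustituyendo t = 4.390531596671287, encontramos v = -1.58164555700362.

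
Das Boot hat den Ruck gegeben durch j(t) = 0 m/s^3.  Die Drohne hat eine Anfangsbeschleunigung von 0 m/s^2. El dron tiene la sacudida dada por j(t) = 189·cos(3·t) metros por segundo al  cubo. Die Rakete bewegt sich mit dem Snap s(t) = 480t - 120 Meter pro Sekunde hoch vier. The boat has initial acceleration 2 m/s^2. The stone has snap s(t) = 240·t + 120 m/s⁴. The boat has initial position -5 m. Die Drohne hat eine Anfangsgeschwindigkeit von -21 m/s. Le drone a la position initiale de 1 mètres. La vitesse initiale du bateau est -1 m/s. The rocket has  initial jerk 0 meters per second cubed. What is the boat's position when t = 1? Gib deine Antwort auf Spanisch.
Debemos encontrar la antiderivada de nuestra ecuación de la sacudida j(t) = 0 3 veces. La integral de la sacudida es la aceleración. Usando a(0) = 2, obtenemos a(t) = 2. Tomando ∫a(t)dt y aplicando v(0) = -1, encontramos v(t) = 2·t - 1. La antiderivada de la velocidad es la posición. Usando x(0) = -5, obtenemos x(t) = t^2 - t - 5. Usando x(t) = t^2 - t - 5 y sustituyendo t = 1, encontramos x = -5.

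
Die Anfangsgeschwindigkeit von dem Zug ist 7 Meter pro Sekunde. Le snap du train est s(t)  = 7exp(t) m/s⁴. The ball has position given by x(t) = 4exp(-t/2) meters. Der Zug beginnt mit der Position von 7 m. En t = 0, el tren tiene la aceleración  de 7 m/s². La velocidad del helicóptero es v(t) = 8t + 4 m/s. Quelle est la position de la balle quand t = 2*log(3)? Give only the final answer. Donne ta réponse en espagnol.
La respuesta es 4/3.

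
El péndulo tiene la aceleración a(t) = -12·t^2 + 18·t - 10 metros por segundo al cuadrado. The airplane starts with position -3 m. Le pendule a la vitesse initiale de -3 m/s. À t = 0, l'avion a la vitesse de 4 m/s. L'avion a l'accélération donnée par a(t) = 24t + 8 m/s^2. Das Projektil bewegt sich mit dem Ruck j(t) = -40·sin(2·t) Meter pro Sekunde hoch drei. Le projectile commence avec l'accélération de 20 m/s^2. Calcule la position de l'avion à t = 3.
En partant de l'accélération a(t) = 24·t + 8, nous prenons 2 intégrales. La primitive de l'accélération est la vitesse. En utilisant v(0) = 4, nous obtenons v(t) = 12·t^2 + 8·t + 4. La primitive de la vitesse, avec x(0) = -3, donne la position: x(t) = 4·t^3 + 4·t^2 + 4·t - 3. De l'équation de la position x(t) = 4·t^3 + 4·t^2 + 4·t - 3, nous substituons t = 3 pour obtenir x = 153.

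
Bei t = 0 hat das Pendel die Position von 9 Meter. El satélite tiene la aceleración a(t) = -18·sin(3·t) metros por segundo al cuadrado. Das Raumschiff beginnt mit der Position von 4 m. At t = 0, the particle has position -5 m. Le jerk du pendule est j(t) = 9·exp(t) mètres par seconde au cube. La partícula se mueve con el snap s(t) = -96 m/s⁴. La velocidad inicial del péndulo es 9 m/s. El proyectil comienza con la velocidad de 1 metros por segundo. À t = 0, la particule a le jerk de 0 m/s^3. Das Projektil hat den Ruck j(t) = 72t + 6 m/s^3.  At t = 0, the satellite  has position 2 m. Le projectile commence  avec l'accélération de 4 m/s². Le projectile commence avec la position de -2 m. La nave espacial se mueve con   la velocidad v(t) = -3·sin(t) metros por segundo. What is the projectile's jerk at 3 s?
From the given jerk equation j(t) = 72·t + 6, we substitute t = 3 to get j = 222.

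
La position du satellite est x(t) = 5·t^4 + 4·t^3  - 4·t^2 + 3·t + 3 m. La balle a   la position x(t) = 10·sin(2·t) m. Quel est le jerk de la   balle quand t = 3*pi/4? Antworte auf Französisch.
En partant de la position x(t) = 10·sin(2·t), nous prenons 3 dérivées. En prenant d/dt de x(t), nous trouvons v(t) = 20·cos(2·t). En dérivant la vitesse, nous obtenons l'accélération: a(t) = -40·sin(2·t). En prenant d/dt de a(t), nous trouvons j(t) = -80·cos(2·t). De l'équation du jerk j(t) = -80·cos(2·t), nous substituons t = 3*pi/4 pour obtenir j = 0.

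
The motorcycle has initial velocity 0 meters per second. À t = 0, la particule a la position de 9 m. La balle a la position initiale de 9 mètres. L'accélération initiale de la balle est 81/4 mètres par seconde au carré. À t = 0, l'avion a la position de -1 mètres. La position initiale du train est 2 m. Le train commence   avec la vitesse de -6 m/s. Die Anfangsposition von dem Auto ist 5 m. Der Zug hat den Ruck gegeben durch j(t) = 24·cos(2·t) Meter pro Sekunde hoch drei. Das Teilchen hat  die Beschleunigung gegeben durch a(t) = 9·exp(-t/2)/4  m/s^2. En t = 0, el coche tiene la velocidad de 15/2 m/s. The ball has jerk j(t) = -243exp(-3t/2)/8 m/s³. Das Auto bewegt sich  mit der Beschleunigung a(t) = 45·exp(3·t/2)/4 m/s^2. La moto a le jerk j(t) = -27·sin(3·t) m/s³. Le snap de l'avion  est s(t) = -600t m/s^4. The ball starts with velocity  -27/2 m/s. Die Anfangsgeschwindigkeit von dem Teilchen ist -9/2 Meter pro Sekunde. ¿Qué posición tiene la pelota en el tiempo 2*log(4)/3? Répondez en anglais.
To find the answer, we compute 3 integrals of j(t) = -243·exp(-3·t/2)/8. Finding the integral of j(t) and using a(0) = 81/4: a(t) = 81·exp(-3·t/2)/4. Taking ∫a(t)dt and applying v(0) = -27/2, we find v(t) = -27·exp(-3·t/2)/2. Finding the antiderivative of v(t) and using x(0) = 9: x(t) = 9·exp(-3·t/2). We have position x(t) = 9·exp(-3·t/2). Substituting t = 2*log(4)/3: x(2*log(4)/3) = 9/4.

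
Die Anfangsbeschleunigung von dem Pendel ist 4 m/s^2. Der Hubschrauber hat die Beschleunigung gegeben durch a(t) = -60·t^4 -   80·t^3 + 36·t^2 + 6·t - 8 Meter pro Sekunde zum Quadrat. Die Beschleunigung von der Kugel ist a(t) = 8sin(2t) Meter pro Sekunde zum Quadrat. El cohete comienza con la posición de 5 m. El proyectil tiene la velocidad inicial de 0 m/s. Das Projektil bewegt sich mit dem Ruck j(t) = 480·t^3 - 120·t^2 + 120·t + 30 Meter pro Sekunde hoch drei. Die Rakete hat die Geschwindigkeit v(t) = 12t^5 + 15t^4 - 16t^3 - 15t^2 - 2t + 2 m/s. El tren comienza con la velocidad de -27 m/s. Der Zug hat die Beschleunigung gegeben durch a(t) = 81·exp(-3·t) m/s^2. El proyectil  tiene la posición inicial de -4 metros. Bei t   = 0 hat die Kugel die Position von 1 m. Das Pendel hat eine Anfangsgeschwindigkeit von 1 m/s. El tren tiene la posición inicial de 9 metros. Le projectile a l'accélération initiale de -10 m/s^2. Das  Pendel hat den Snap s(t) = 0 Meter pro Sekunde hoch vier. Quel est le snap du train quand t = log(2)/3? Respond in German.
Ausgehend von der Beschleunigung a(t) = 81·exp(-3·t), nehmen wir 2 Ableitungen. Mit d/dt von a(t) finden wir j(t) = -243·exp(-3·t). Mit d/dt von j(t) finden wir s(t) = 729·exp(-3·t). Mit s(t) = 729·exp(-3·t) und Einsetzen von t = log(2)/3, finden wir s = 729/2.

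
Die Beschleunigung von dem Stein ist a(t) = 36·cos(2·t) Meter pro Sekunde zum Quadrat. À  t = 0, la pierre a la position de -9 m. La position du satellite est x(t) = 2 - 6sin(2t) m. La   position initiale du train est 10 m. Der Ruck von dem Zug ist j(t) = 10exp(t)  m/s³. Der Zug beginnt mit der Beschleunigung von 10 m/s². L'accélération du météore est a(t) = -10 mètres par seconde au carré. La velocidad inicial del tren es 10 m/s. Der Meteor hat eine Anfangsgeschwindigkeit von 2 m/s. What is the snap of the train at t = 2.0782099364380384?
Starting from jerk j(t) = 10·exp(t), we take 1 derivative. Taking d/dt of j(t), we find s(t) = 10·exp(t). We have snap s(t) = 10·exp(t). Substituting t = 2.0782099364380384: s(2.0782099364380384) = 79.9015322298139.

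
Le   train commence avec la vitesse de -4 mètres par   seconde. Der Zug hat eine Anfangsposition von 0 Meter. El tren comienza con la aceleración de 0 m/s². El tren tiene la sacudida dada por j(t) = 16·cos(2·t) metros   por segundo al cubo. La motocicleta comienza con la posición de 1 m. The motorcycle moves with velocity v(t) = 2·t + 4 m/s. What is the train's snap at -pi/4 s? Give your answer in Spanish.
Debemos derivar nuestra ecuación de la sacudida j(t) = 16·cos(2·t) 1 vez. La derivada de la sacudida da el snap: s(t) = -32·sin(2·t). De la ecuación del snap s(t) = -32·sin(2·t), sustituimos t = -pi/4 para obtener s = 32.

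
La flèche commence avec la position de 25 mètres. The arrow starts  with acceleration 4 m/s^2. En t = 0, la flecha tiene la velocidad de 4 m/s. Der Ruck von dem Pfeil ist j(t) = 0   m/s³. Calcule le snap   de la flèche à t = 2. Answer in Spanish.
Partiendo de la sacudida j(t) = 0, tomamos 1 derivada. Derivando la sacudida, obtenemos el snap: s(t) = 0. Usando s(t) = 0 y sustituyendo t = 2, encontramos s = 0.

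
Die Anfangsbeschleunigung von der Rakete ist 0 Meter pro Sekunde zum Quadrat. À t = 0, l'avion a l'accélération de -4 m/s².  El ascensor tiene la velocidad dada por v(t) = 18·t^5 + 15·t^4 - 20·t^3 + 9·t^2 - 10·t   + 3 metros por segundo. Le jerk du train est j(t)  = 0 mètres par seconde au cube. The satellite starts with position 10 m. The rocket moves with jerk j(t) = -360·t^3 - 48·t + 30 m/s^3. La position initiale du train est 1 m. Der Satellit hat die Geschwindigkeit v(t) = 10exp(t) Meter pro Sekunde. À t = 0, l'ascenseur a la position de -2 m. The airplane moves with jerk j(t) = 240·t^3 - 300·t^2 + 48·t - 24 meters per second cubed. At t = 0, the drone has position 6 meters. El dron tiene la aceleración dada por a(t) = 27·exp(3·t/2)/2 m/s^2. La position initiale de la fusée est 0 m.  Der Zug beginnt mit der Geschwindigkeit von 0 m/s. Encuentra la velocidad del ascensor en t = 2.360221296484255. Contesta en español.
Usando v(t) = 18·t^5 + 15·t^4 - 20·t^3 + 9·t^2 - 10·t + 3 y sustituyendo t = 2.360221296484255, encontramos v = 1550.42213101493.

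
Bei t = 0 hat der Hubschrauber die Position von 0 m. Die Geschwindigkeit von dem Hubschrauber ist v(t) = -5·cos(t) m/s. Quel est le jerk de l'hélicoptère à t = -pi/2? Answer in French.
Nous devons dériver notre équation de la vitesse v(t) = -5·cos(t) 2 fois. En dérivant la vitesse, nous obtenons l'accélération: a(t) = 5·sin(t). En dérivant l'accélération, nous obtenons le jerk: j(t) = 5·cos(t). De l'équation du jerk j(t) = 5·cos(t), nous substituons t = -pi/2 pour obtenir j = 0.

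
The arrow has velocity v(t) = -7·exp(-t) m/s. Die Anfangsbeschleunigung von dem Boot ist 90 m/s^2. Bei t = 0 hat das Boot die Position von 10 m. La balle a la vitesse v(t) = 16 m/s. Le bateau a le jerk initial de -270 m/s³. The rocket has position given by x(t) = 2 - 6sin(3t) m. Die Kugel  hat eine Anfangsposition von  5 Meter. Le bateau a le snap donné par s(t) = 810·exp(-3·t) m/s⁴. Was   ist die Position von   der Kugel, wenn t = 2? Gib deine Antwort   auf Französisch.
Pour résoudre ceci, nous devons prendre 1 primitive de notre équation de la vitesse v(t) = 16. En intégrant la vitesse et en utilisant la condition initiale x(0) = 5, nous obtenons x(t) = 16·t + 5. Nous avons la position x(t) = 16·t + 5. En substituant t = 2: x(2) = 37.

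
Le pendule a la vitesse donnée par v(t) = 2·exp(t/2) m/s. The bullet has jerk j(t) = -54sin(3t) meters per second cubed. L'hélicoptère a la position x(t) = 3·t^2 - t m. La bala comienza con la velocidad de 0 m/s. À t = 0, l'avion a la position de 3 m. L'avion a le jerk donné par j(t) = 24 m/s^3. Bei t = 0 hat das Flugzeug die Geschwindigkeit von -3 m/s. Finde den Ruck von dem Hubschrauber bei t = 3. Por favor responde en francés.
Nous devons dériver notre équation de la position x(t) = 3·t^2 - t 3 fois. En dérivant la position, nous obtenons la vitesse: v(t) = 6·t - 1. En prenant d/dt de v(t), nous trouvons a(t) = 6. En dérivant l'accélération, nous obtenons le jerk: j(t) = 0. Nous avons le jerk j(t) = 0. En substituant t = 3: j(3) = 0.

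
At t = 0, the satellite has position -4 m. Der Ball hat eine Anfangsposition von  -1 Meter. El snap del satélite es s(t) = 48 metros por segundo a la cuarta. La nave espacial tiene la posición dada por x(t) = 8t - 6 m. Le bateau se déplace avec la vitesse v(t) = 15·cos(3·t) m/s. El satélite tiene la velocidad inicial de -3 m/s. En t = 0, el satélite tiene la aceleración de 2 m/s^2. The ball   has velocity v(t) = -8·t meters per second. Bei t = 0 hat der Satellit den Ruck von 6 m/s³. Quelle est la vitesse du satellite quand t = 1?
Pour résoudre ceci, nous devons prendre 3 primitives de notre équation du snap s(t) = 48. En intégrant le snap et en utilisant la condition initiale j(0) = 6, nous obtenons j(t) = 48·t + 6. La primitive du jerk, avec a(0) = 2, donne l'accélération: a(t) = 24·t^2 + 6·t + 2. En intégrant l'accélération et en utilisant la condition initiale v(0) = -3, nous obtenons v(t) = 8·t^3 + 3·t^2 + 2·t - 3. De l'équation de la vitesse v(t) = 8·t^3 + 3·t^2 + 2·t - 3, nous substituons t = 1 pour obtenir v = 10.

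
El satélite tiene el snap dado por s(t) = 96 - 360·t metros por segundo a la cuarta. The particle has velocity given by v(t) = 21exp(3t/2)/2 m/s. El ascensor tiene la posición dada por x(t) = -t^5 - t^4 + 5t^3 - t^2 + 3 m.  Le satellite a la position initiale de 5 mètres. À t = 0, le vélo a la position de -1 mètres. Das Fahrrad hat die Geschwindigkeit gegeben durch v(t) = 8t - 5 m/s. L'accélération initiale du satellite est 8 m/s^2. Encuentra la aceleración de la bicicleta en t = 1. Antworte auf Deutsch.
Ausgehend von der Geschwindigkeit v(t) = 8·t - 5, nehmen wir 1 Ableitung. Mit d/dt von v(t) finden wir a(t) = 8. Aus der Gleichung für die Beschleunigung a(t) = 8, setzen wir t = 1 ein und erhalten a = 8.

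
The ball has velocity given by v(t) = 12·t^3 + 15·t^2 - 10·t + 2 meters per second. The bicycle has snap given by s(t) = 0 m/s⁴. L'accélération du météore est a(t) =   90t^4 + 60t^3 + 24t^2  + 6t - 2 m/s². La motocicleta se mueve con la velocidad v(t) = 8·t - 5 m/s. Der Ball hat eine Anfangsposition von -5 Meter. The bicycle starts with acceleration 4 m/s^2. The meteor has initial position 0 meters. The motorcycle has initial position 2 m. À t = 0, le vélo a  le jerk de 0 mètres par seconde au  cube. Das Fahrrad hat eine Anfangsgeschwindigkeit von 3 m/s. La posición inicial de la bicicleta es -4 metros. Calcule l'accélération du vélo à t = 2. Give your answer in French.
Nous devons trouver la primitive de notre équation du snap s(t) = 0 2 fois. En prenant ∫s(t)dt et en appliquant j(0) = 0, nous trouvons j(t) = 0. L'intégrale du jerk est l'accélération. En utilisant a(0) = 4, nous obtenons a(t) = 4. De l'équation de l'accélération a(t) = 4, nous substituons t = 2 pour obtenir a = 4.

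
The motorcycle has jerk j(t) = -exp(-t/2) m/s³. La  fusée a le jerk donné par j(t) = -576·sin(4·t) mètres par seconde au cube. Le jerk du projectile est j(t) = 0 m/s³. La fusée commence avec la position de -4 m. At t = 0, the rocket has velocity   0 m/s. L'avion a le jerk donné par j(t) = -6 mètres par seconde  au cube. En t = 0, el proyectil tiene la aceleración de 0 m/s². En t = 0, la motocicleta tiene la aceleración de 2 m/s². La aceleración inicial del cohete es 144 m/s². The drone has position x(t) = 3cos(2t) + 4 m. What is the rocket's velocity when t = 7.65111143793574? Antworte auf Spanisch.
Partiendo de la sacudida j(t) = -576·sin(4·t), tomamos 2 antiderivadas. La antiderivada de la sacudida, con a(0) = 144, da la aceleración: a(t) = 144·cos(4·t). La antiderivada de la aceleración, con v(0) = 0, da la velocidad: v(t) = 36·sin(4·t). De la ecuación de la velocidad v(t) = 36·sin(4·t), sustituimos t = 7.65111143793574 para obtener v = -26.1110656177720.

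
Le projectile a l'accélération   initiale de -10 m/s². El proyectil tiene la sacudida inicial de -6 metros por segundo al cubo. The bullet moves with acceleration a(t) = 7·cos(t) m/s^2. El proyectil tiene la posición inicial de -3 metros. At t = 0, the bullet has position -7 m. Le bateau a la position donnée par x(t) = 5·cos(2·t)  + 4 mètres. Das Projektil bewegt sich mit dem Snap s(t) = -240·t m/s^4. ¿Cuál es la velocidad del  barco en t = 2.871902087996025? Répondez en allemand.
Ausgehend von der Position x(t) = 5·cos(2·t) + 4, nehmen wir 1 Ableitung. Durch Ableiten von der Position erhalten wir die Geschwindigkeit: v(t) = -10·sin(2·t). Mit v(t) = -10·sin(2·t) und Einsetzen von t = 2.871902087996025, finden wir v = 5.13605084077240.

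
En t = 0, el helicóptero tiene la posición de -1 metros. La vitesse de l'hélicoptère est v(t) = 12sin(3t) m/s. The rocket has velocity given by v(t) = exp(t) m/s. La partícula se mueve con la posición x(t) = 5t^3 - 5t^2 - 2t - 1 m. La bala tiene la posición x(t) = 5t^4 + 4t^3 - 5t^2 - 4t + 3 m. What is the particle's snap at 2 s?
To solve this, we need to take 4 derivatives of our position equation x(t) = 5·t^3 - 5·t^2 - 2·t - 1. Differentiating position, we get velocity: v(t) = 15·t^2 - 10·t - 2. Differentiating velocity, we get acceleration: a(t) = 30·t - 10. Taking d/dt of a(t), we find j(t) = 30. Taking d/dt of j(t), we find s(t) = 0. From the given snap equation s(t) = 0, we substitute t = 2 to get s = 0.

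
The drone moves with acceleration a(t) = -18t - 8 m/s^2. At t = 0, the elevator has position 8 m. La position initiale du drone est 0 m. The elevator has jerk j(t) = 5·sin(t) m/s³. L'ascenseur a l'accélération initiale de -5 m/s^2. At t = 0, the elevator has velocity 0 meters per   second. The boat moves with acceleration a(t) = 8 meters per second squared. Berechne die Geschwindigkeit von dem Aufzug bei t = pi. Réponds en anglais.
To find the answer, we compute 2 integrals of j(t) = 5·sin(t). The integral of jerk, with a(0) = -5, gives acceleration: a(t) = -5·cos(t). Integrating acceleration and using the initial condition v(0) = 0, we get v(t) = -5·sin(t). Using v(t) = -5·sin(t) and substituting t = pi, we find v = 0.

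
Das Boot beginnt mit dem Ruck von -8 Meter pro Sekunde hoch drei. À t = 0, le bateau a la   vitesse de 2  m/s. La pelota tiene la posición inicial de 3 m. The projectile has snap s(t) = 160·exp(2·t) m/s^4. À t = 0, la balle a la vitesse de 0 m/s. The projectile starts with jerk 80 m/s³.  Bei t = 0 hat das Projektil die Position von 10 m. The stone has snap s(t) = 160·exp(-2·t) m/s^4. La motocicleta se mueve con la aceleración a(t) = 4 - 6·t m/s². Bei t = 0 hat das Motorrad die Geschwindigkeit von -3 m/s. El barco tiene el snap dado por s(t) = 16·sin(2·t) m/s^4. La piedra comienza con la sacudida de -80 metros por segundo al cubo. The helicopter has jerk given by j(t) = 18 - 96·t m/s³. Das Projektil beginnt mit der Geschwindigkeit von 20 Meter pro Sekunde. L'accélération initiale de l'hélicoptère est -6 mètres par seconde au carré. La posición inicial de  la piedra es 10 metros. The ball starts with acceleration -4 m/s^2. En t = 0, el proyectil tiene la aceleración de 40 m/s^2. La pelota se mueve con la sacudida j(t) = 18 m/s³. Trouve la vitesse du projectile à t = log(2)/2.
Nous devons trouver la primitive de notre équation du snap s(t) = 160·exp(2·t) 3 fois. L'intégrale du snap est le jerk. En utilisant j(0) = 80, nous obtenons j(t) = 80·exp(2·t). En intégrant le jerk et en utilisant la condition initiale a(0) = 40, nous obtenons a(t) = 40·exp(2·t). En prenant ∫a(t)dt et en appliquant v(0) = 20, nous trouvons v(t) = 20·exp(2·t). Nous avons la vitesse v(t) = 20·exp(2·t). En substituant t = log(2)/2: v(log(2)/2) = 40.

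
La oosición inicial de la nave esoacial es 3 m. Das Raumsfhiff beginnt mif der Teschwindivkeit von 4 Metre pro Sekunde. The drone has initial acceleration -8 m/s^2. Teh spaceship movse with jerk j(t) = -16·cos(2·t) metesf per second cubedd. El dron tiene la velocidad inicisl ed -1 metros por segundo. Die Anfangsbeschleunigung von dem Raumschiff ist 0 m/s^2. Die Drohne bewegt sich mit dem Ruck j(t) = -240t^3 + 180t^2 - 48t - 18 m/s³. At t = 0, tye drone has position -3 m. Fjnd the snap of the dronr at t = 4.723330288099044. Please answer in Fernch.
En partant du jerk j(t) = -240·t^3 + 180·t^2 - 48·t - 18, nous prenons 1 dérivée. En prenant d/dt de j(t), nous trouvons s(t) = -720·t^2 + 360·t - 48. En utilisant s(t) = -720·t^2 + 360·t - 48 et en substituant t = 4.723330288099044, nous trouvons s = -14410.6923838255.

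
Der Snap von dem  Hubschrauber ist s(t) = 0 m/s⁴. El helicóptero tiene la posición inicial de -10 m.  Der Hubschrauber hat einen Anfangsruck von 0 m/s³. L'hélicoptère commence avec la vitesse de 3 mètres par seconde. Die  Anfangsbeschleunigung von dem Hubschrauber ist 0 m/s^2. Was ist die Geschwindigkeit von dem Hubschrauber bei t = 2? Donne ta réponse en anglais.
Starting from snap s(t) = 0, we take 3 antiderivatives. Taking ∫s(t)dt and applying j(0) = 0, we find j(t) = 0. Taking ∫j(t)dt and applying a(0) = 0, we find a(t) = 0. The antiderivative of acceleration is velocity. Using v(0) = 3, we get v(t) = 3. Using v(t) = 3 and substituting t = 2, we find v = 3.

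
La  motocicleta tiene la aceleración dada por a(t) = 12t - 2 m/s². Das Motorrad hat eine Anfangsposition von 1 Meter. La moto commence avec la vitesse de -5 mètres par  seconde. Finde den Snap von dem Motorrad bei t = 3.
Ausgehend von der Beschleunigung a(t) = 12·t - 2, nehmen wir 2 Ableitungen. Mit d/dt von a(t) finden wir j(t) = 12. Mit d/dt von j(t) finden wir s(t) = 0. Aus der Gleichung für den Snap s(t) = 0, setzen wir t = 3 ein und erhalten s = 0.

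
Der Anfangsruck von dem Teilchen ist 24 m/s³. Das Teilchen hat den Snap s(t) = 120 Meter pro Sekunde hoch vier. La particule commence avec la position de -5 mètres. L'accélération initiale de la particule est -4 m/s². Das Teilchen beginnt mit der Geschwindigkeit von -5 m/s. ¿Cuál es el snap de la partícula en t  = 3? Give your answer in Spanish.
De la ecuación del snap s(t) = 120, sustituimos t = 3 para obtener s = 120.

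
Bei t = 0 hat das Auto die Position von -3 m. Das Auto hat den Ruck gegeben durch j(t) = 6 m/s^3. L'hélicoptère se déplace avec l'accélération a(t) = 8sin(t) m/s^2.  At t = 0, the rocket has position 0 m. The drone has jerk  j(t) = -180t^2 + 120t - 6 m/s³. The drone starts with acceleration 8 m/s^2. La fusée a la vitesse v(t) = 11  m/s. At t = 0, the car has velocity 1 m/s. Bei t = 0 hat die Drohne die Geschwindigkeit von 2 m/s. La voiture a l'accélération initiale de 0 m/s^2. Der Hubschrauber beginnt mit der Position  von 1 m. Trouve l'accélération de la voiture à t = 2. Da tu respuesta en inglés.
We must find the antiderivative of our jerk equation j(t) = 6 1 time. Integrating jerk and using the initial condition a(0) = 0, we get a(t) = 6·t. We have acceleration a(t) = 6·t. Substituting t = 2: a(2) = 12.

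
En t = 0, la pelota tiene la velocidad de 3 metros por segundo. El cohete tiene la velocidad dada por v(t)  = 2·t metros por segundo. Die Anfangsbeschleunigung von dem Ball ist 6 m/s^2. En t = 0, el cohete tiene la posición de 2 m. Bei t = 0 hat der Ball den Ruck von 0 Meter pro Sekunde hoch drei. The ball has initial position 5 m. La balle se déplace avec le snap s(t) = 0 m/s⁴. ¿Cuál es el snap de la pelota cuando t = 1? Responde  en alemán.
Mit s(t) = 0 und Einsetzen von t = 1, finden wir s = 0.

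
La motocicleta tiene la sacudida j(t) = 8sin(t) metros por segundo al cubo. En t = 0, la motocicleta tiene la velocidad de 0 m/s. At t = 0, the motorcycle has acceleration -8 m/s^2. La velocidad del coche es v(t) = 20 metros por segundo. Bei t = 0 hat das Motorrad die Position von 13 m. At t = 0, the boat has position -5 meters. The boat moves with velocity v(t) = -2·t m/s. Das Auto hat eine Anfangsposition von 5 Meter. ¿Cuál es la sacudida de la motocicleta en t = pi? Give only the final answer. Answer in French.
Le jerk à t = pi est j = 0.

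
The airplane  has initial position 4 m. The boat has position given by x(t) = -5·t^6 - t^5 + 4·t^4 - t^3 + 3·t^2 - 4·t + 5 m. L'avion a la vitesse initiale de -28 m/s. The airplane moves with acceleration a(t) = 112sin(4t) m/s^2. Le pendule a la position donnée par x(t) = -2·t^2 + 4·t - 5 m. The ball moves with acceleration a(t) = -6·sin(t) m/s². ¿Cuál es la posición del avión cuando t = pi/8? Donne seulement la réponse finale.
La posición en t = pi/8 es x = -3.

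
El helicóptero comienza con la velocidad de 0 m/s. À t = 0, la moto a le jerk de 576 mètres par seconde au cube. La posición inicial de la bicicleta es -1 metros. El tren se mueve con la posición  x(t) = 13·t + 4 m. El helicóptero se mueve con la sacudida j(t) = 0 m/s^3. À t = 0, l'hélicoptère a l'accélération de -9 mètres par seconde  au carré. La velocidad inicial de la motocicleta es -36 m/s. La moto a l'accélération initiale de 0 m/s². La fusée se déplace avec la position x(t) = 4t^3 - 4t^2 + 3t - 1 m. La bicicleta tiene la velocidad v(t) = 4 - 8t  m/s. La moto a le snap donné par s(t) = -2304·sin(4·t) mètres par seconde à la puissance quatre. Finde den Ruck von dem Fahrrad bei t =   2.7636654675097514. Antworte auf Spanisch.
Para resolver esto, necesitamos tomar 2 derivadas de nuestra ecuación de la velocidad v(t) = 4 - 8·t. La derivada de la velocidad da la aceleración: a(t) = -8. Tomando d/dt de a(t), encontramos j(t) = 0. Tenemos la sacudida j(t) = 0. Sustituyendo t = 2.7636654675097514: j(2.7636654675097514) = 0.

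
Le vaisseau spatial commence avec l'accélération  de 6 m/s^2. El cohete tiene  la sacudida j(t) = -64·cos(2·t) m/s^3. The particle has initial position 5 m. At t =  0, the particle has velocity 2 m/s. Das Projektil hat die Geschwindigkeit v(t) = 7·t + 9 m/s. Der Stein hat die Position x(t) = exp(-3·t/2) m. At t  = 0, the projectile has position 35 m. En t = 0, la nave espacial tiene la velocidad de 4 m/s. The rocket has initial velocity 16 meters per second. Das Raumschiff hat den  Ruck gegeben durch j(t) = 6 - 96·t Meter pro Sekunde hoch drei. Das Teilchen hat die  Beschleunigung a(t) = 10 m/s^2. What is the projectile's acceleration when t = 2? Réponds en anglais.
To solve this, we need to take 1 derivative of our velocity equation v(t) = 7·t + 9. Differentiating velocity, we get acceleration: a(t) = 7. Using a(t) = 7 and substituting t = 2, we find a = 7.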